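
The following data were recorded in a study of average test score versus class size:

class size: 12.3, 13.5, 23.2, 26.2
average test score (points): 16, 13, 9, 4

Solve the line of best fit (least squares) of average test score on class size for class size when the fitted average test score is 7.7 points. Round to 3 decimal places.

n = 4, Σx = 75.2, Σy = 42, Σxy = 685.9, Σx² = 1558.22
Sxx = Σx² − (Σx)²/n = 1558.22 − 1413.76 = 144.46
Sxy = Σxy − (Σx)(Σy)/n = 685.9 − 789.6 = -103.7
b = Sxy/Sxx = -103.7/144.46 = -0.717846
a = ȳ − b·x̄ = 10.5 − (-0.717846)·18.8 = 23.995500
Set a + b·x = 7.7: x = (7.7 − 23.995500) / (-0.717846) = 22.700559

22.701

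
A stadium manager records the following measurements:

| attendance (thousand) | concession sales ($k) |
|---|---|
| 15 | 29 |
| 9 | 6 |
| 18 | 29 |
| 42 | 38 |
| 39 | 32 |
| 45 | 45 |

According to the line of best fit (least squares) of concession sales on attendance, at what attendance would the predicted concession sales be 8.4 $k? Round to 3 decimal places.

n = 6, Σx = 168, Σy = 179, Σxy = 5880, Σx² = 5940
Sxx = Σx² − (Σx)²/n = 5940 − 4704 = 1236
Sxy = Σxy − (Σx)(Σy)/n = 5880 − 5012 = 868
b = Sxy/Sxx = 868/1236 = 0.702265
a = ȳ − b·x̄ = 29.833333 − 0.702265·28 = 10.169903
Set a + b·x = 8.4: x = (8.4 − 10.169903) / 0.702265 = -2.520276

-2.520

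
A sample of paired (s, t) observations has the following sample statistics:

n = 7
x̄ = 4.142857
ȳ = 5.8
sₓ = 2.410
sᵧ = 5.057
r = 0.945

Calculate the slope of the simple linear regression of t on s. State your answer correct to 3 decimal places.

1.983

b = r · sᵧ/sₓ = 0.945 · 5.057/2.41 = 1.982932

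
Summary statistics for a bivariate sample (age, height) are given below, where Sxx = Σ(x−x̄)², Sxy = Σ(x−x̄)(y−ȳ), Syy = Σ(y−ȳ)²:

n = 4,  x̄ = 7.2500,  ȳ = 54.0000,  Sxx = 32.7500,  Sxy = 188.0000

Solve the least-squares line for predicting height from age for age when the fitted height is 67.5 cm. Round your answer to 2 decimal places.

b = Sxy/Sxx = 188/32.75 = 5.740458
a = ȳ − b·x̄ = 54 − 5.740458·7.25 = 12.381679
Set a + b·x = 67.5: x = (67.5 − 12.381679) / 5.740458 = 9.601729

9.60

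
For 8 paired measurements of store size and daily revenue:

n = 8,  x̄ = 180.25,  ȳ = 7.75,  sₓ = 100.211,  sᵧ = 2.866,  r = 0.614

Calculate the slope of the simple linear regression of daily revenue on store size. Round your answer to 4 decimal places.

0.0176

b = r · sᵧ/sₓ = 0.614 · 2.866/100.211 = 0.017560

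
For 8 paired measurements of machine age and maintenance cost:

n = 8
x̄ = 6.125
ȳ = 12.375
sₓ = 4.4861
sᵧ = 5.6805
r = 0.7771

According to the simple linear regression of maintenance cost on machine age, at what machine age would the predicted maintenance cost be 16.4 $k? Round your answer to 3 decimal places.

10.215

b = r · sᵧ/sₓ = 0.7771 · 5.6805/4.4861 = 0.983999
a = ȳ − b·x̄ = 12.375 − 0.983999·6.125 = 6.348008
Set a + b·x = 16.4: x = (16.4 − 6.348008) / 0.983999 = 10.215453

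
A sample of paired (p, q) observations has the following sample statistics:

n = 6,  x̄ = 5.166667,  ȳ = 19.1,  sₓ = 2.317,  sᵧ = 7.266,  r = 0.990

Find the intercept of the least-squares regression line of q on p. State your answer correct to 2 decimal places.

3.06

b = r · sᵧ/sₓ = 0.99 · 7.266/2.317 = 3.104592
a = ȳ − b·x̄ = 19.1 − 3.104592·5.166667 = 3.059606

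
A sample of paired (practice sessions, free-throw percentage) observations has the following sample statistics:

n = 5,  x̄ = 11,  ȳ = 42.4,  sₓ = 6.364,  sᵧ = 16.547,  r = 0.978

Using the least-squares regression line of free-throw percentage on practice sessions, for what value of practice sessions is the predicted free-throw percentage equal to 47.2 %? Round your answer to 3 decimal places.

b = r · sᵧ/sₓ = 0.978 · 16.547/6.364 = 2.542892
a = ȳ − b·x̄ = 42.4 − 2.542892·11 = 14.428186
Set a + b·x = 47.2: x = (47.2 − 14.428186) / 2.542892 = 12.887614

12.888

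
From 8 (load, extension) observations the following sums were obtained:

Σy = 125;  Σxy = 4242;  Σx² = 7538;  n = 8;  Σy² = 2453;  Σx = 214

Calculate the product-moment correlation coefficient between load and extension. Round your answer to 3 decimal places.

Sxx = Σx² − (Σx)²/n = 7538 − 5724.5 = 1813.5
Sxy = Σxy − (Σx)(Σy)/n = 4242 − 3343.75 = 898.25
Syy = Σy² − (Σy)²/n = 2453 − 1953.125 = 499.875
r = Sxy/√(Sxx·Syy) = 898.25/√(906523.3125) = 898.25/952.115178 = 0.943426

0.943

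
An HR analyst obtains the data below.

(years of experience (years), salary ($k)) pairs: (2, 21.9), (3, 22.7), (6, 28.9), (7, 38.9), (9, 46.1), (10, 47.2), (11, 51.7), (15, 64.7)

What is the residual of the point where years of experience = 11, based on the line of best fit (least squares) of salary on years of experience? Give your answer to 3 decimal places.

n = 8, Σx = 63, Σy = 322.1, Σxy = 2983.7, Σx² = 625
Sxx = Σx² − (Σx)²/n = 625 − 496.125 = 128.875
Sxy = Σxy − (Σx)(Σy)/n = 2983.7 − 2536.5375 = 447.1625
b = Sxy/Sxx = 447.1625/128.875 = 3.469738
a = ȳ − b·x̄ = 40.2625 − 3.469738·7.875 = 12.938312
ŷ(11) = 12.938312 + 3.469738·11 = 51.105432
residual = y − ŷ = 51.7 − 51.105432 = 0.594568

0.595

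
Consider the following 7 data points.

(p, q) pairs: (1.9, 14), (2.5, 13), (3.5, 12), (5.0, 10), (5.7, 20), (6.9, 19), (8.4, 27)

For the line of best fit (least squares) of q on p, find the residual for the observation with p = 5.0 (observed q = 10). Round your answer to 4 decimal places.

-6.7376

n = 7, Σx = 33.9, Σy = 115, Σxy = 623, Σx² = 197.77
Sxx = Σx² − (Σx)²/n = 197.77 − 164.172857 = 33.597143
Sxy = Σxy − (Σx)(Σy)/n = 623 − 556.928571 = 66.071429
b = Sxy/Sxx = 66.071429/33.597143 = 1.966579
a = ȳ − b·x̄ = 16.428571 − 1.966579·4.842857 = 6.904711
ŷ(5.0) = 6.904711 + 1.966579·5 = 16.737605
residual = y − ŷ = 10 − 16.737605 = -6.737605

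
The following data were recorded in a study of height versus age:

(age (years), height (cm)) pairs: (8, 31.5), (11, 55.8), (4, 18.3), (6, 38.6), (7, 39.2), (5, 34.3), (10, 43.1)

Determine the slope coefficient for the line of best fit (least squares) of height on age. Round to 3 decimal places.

n = 7, Σx = 51, Σy = 260.8, Σxy = 2047.5, Σx² = 411
Sxx = Σx² − (Σx)²/n = 411 − 371.571429 = 39.428571
Sxy = Σxy − (Σx)(Σy)/n = 2047.5 − 1900.114286 = 147.385714
b = Sxy/Sxx = 147.385714/39.428571 = 3.738043

3.738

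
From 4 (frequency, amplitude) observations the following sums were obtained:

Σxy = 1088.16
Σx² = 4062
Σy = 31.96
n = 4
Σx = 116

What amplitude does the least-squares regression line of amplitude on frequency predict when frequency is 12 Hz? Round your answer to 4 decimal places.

4.0610

Sxx = Σx² − (Σx)²/n = 4062 − 3364 = 698
Sxy = Σxy − (Σx)(Σy)/n = 1088.16 − 926.84 = 161.32
b = Sxy/Sxx = 161.32/698 = 0.231117
a = ȳ − b·x̄ = 7.99 − 0.231117·29 = 1.287593
ŷ(12) = a + b·12 = 1.287593 + 0.231117·12 = 4.061003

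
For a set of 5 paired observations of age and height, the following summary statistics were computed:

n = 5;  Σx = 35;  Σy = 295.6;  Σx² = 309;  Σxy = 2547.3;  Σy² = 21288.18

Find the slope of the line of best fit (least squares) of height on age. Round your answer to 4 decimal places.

7.4703

Sxx = Σx² − (Σx)²/n = 309 − 245 = 64
Sxy = Σxy − (Σx)(Σy)/n = 2547.3 − 2069.2 = 478.1
b = Sxy/Sxx = 478.1/64 = 7.470313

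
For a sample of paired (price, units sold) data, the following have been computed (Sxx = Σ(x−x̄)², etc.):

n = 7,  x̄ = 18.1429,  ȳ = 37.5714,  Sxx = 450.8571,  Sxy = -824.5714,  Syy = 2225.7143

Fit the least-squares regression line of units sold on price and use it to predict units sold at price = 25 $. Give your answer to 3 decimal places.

b = Sxy/Sxx = -824.5714/450.8571 = -1.828897
a = ȳ − b·x̄ = 37.5714 − (-1.828897)·18.1429 = 70.752904
ŷ(25) = a + b·25 = 70.752904 + (-1.828897)·25 = 25.030467

25.030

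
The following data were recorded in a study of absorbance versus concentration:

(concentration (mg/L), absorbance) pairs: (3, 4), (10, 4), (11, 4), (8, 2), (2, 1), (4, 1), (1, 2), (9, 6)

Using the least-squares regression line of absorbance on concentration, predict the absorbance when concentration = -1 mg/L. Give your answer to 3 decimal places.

n = 8, Σx = 48, Σy = 24, Σxy = 174, Σx² = 396
Sxx = Σx² − (Σx)²/n = 396 − 288 = 108
Sxy = Σxy − (Σx)(Σy)/n = 174 − 144 = 30
b = Sxy/Sxx = 30/108 = 0.277778
a = ȳ − b·x̄ = 3 − 0.277778·6 = 1.333333
ŷ(-1) = a + b·-1 = 1.333333 + 0.277778·(-1) = 1.055556

1.056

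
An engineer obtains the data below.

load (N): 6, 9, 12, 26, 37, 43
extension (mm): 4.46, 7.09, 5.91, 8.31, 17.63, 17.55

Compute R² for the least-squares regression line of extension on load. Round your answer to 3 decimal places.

n = 6, Σx = 133, Σy = 60.95, Σxy = 1784.51, Σx² = 4155, Σy² = 792.9633
Sxx = Σx² − (Σx)²/n = 4155 − 2948.166667 = 1206.833333
Sxy = Σxy − (Σx)(Σy)/n = 1784.51 − 1351.058333 = 433.451667
Syy = Σy² − (Σy)²/n = 792.9633 − 619.150417 = 173.812883
R² = Sxy²/(Sxx·Syy) = (433.451667)²/(1206.833333·173.812883) = 0.895678

0.896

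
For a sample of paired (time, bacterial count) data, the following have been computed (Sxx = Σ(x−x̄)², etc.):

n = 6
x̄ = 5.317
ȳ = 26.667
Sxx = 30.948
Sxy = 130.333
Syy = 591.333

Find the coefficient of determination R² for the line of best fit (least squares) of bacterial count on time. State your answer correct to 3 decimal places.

0.928

R² = Sxy²/(Sxx·Syy) = (130.333)²/(30.948·591.333) = 0.928205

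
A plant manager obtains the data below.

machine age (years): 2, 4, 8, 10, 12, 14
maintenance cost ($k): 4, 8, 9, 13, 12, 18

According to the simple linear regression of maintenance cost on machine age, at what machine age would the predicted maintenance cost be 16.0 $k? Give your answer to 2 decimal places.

n = 6, Σx = 50, Σy = 64, Σxy = 638, Σx² = 524
Sxx = Σx² − (Σx)²/n = 524 − 416.666667 = 107.333333
Sxy = Σxy − (Σx)(Σy)/n = 638 − 533.333333 = 104.666667
b = Sxy/Sxx = 104.666667/107.333333 = 0.975155
a = ȳ − b·x̄ = 10.666667 − 0.975155·8.333333 = 2.540373
Set a + b·x = 16.0: x = (16.0 − 2.540373) / 0.975155 = 13.802548

13.80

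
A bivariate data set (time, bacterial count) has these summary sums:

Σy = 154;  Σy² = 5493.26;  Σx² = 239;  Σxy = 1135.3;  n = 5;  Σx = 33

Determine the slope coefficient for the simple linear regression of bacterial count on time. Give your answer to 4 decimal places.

5.6085

Sxx = Σx² − (Σx)²/n = 239 − 217.8 = 21.2
Sxy = Σxy − (Σx)(Σy)/n = 1135.3 − 1016.4 = 118.9
b = Sxy/Sxx = 118.9/21.2 = 5.608491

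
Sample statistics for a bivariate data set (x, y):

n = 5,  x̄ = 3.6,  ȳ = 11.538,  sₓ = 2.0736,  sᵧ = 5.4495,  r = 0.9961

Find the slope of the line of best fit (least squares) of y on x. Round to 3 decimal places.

b = r · sᵧ/sₓ = 0.9961 · 5.4495/2.0736 = 2.617789

2.618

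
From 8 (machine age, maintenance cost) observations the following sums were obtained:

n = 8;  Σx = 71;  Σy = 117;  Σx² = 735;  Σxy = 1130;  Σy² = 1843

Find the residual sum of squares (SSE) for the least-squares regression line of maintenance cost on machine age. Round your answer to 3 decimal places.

Sxx = Σx² − (Σx)²/n = 735 − 630.125 = 104.875
Sxy = Σxy − (Σx)(Σy)/n = 1130 − 1038.375 = 91.625
Syy = Σy² − (Σy)²/n = 1843 − 1711.125 = 131.875
b = Sxy/Sxx = 91.625/104.875 = 0.873659
SSE = Syy − b·Sxy = 131.875 − 0.873659·91.625 = 51.825983

51.826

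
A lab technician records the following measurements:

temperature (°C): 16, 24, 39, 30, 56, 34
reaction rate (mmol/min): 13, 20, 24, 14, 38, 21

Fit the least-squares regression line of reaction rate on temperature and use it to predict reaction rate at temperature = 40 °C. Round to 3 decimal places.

25.820

n = 6, Σx = 199, Σy = 130, Σxy = 4886, Σx² = 7545
Sxx = Σx² − (Σx)²/n = 7545 − 6600.166667 = 944.833333
Sxy = Σxy − (Σx)(Σy)/n = 4886 − 4311.666667 = 574.333333
b = Sxy/Sxx = 574.333333/944.833333 = 0.607867
a = ȳ − b·x̄ = 21.666667 − 0.607867·33.166667 = 1.505733
ŷ(40) = a + b·40 = 1.505733 + 0.607867·40 = 25.820427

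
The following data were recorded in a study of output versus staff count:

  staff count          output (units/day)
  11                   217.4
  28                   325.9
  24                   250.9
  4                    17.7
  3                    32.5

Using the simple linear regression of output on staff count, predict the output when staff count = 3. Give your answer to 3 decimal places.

n = 5, Σx = 70, Σy = 844.4, Σxy = 17706.5, Σx² = 1506
Sxx = Σx² − (Σx)²/n = 1506 − 980 = 526
Sxy = Σxy − (Σx)(Σy)/n = 17706.5 − 11821.6 = 5884.9
b = Sxy/Sxx = 5884.9/526 = 11.188023
a = ȳ − b·x̄ = 168.88 − 11.188023·14 = 12.247681
ŷ(3) = a + b·3 = 12.247681 + 11.188023·3 = 45.811749

45.812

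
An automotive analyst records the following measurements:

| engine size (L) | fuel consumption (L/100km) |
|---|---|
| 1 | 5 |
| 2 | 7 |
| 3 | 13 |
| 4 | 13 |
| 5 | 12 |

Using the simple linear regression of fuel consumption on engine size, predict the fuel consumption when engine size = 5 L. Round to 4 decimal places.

14.0000

n = 5, Σx = 15, Σy = 50, Σxy = 170, Σx² = 55
Sxx = Σx² − (Σx)²/n = 55 − 45 = 10
Sxy = Σxy − (Σx)(Σy)/n = 170 − 150 = 20
b = Sxy/Sxx = 20/10 = 2
a = ȳ − b·x̄ = 10 − 2·3 = 4
ŷ(5) = a + b·5 = 4 + 2·5 = 14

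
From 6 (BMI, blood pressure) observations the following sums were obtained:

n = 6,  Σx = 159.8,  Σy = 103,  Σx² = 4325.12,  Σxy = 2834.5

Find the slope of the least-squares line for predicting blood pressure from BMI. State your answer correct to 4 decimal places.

1.3205

Sxx = Σx² − (Σx)²/n = 4325.12 − 4256.006667 = 69.113333
Sxy = Σxy − (Σx)(Σy)/n = 2834.5 − 2743.233333 = 91.266667
b = Sxy/Sxx = 91.266667/69.113333 = 1.320536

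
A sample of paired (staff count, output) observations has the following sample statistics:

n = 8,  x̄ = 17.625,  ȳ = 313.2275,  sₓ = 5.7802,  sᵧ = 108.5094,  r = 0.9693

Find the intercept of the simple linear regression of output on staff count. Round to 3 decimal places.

-7.482

b = r · sᵧ/sₓ = 0.9693 · 108.5094/5.7802 = 18.196284
a = ȳ − b·x̄ = 313.2275 − 18.196284·17.625 = -7.482007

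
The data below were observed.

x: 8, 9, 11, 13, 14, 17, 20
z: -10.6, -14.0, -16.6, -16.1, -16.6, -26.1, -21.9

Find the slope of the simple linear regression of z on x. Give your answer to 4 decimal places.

-1.0345

n = 7, Σx = 92, Σy = -121.9, Σxy = -1716.8, Σx² = 1320
Sxx = Σx² − (Σx)²/n = 1320 − 1209.142857 = 110.857143
Sxy = Σxy − (Σx)(Σy)/n = -1716.8 − (-1602.114286) = -114.685714
b = Sxy/Sxx = -114.685714/110.857143 = -1.034536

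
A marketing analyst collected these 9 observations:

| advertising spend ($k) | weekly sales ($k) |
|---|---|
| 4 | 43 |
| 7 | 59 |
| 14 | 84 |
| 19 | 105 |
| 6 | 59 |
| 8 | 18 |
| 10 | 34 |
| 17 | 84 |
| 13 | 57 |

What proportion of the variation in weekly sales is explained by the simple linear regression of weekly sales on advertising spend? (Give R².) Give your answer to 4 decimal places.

n = 9, Σx = 98, Σy = 543, Σxy = 6763, Σx² = 1280, Σy² = 38677
Sxx = Σx² − (Σx)²/n = 1280 − 1067.111111 = 212.888889
Sxy = Σxy − (Σx)(Σy)/n = 6763 − 5912.666667 = 850.333333
Syy = Σy² − (Σy)²/n = 38677 − 32761 = 5916
R² = Sxy²/(Sxx·Syy) = (850.333333)²/(212.888889·5916) = 0.574113

0.5741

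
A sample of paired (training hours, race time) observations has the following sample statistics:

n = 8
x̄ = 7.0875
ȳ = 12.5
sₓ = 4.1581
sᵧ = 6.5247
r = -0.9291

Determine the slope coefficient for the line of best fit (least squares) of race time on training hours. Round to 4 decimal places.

-1.4579

b = r · sᵧ/sₓ = -0.9291 · 6.5247/4.1581 = -1.457901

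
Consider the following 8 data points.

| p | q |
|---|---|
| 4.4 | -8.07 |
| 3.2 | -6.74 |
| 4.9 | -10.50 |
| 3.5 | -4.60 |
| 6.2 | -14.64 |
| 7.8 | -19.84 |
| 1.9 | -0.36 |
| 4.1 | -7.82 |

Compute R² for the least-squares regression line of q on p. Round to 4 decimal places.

n = 8, Σx = 36, Σy = -72.57, Σxy = -402.892, Σx² = 185.56, Σy² = 911.1997
Sxx = Σx² − (Σx)²/n = 185.56 − 162 = 23.56
Sxy = Σxy − (Σx)(Σy)/n = -402.892 − (-326.565) = -76.327
Syy = Σy² − (Σy)²/n = 911.1997 − 658.300613 = 252.899088
R² = Sxy²/(Sxx·Syy) = (-76.327)²/(23.56·252.899088) = 0.977764

0.9778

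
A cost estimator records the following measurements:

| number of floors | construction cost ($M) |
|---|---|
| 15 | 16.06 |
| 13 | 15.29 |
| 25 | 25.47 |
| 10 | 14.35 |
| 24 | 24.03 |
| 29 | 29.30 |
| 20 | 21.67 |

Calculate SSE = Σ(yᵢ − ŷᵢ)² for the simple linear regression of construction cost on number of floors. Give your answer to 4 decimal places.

n = 7, Σx = 136, Σy = 146.17, Σxy = 3079.74, Σx² = 2936, Σy² = 3251.8709
Sxx = Σx² − (Σx)²/n = 2936 − 2642.285714 = 293.714286
Sxy = Σxy − (Σx)(Σy)/n = 3079.74 − 2839.874286 = 239.865714
Syy = Σy² − (Σy)²/n = 3251.8709 − 3052.238414 = 199.632486
b = Sxy/Sxx = 239.865714/293.714286 = 0.816663
SSE = Syy − b·Sxy = 199.632486 − 0.816663·239.865714 = 3.742930

3.7429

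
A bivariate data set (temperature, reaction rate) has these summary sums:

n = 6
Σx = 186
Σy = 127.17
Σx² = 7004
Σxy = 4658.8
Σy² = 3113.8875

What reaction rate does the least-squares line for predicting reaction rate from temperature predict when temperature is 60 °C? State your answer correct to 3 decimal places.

37.980

Sxx = Σx² − (Σx)²/n = 7004 − 5766 = 1238
Sxy = Σxy − (Σx)(Σy)/n = 4658.8 − 3942.27 = 716.53
b = Sxy/Sxx = 716.53/1238 = 0.578780
a = ȳ − b·x̄ = 21.195 − 0.578780·31 = 3.252811
ŷ(60) = a + b·60 = 3.252811 + 0.578780·60 = 37.979628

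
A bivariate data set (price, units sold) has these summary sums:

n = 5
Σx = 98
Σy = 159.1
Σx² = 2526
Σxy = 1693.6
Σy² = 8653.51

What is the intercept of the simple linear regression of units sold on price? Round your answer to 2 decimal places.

77.96

Sxx = Σx² − (Σx)²/n = 2526 − 1920.8 = 605.2
Sxy = Σxy − (Σx)(Σy)/n = 1693.6 − 3118.36 = -1424.76
b = Sxy/Sxx = -1424.76/605.2 = -2.354197
a = ȳ − b·x̄ = 31.82 − (-2.354197)·19.6 = 77.962260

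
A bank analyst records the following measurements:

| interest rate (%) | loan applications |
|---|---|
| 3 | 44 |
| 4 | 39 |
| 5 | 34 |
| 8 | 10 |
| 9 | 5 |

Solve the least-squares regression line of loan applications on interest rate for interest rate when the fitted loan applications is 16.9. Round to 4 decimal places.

n = 5, Σx = 29, Σy = 132, Σxy = 583, Σx² = 195
Sxx = Σx² − (Σx)²/n = 195 − 168.2 = 26.8
Sxy = Σxy − (Σx)(Σy)/n = 583 − 765.6 = -182.6
b = Sxy/Sxx = -182.6/26.8 = -6.813433
a = ȳ − b·x̄ = 26.4 − (-6.813433)·5.8 = 65.917910
Set a + b·x = 16.9: x = (16.9 − 65.917910) / (-6.813433) = 7.194304

7.1943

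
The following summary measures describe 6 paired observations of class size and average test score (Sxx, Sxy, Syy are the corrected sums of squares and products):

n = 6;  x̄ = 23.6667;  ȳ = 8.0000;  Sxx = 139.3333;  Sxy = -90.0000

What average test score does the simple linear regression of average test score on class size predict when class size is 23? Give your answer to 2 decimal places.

b = Sxy/Sxx = -90/139.3333 = -0.645933
a = ȳ − b·x̄ = 8 − (-0.645933)·23.6667 = 23.287107
ŷ(23) = a + b·23 = 23.287107 + (-0.645933)·23 = 8.430644

8.43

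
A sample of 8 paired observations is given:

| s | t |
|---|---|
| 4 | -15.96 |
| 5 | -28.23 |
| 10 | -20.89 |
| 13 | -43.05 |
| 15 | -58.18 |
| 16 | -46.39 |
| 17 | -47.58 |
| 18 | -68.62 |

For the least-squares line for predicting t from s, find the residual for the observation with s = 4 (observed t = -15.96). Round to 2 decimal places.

0.69

n = 8, Σx = 98, Σy = -328.9, Σxy = -4632.5, Σx² = 1404
Sxx = Σx² − (Σx)²/n = 1404 − 1200.5 = 203.5
Sxy = Σxy − (Σx)(Σy)/n = -4632.5 − (-4029.025) = -603.475
b = Sxy/Sxx = -603.475/203.5 = -2.965479
a = ȳ − b·x̄ = -41.1125 − (-2.965479)·12.25 = -4.785381
ŷ(4) = -4.785381 + (-2.965479)·4 = -16.647297
residual = y − ŷ = -15.96 − (-16.647297) = 0.687297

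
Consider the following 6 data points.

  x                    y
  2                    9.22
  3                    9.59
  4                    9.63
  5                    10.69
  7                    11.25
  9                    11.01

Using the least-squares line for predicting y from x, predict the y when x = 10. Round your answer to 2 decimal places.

n = 6, Σx = 30, Σy = 61.39, Σxy = 317.02, Σx² = 184
Sxx = Σx² − (Σx)²/n = 184 − 150 = 34
Sxy = Σxy − (Σx)(Σy)/n = 317.02 − 306.95 = 10.07
b = Sxy/Sxx = 10.07/34 = 0.296176
a = ȳ − b·x̄ = 10.231667 − 0.296176·5 = 8.750784
ŷ(10) = a + b·10 = 8.750784 + 0.296176·10 = 11.712549

11.71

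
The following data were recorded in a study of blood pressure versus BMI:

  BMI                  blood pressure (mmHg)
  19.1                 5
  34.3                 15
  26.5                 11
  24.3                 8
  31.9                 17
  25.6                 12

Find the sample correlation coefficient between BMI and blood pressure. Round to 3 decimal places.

n = 6, Σx = 161.7, Σy = 68, Σxy = 1945.4, Σx² = 4507.01, Σy² = 868
Sxx = Σx² − (Σx)²/n = 4507.01 − 4357.815 = 149.195
Sxy = Σxy − (Σx)(Σy)/n = 1945.4 − 1832.6 = 112.8
Syy = Σy² − (Σy)²/n = 868 − 770.666667 = 97.333333
r = Sxy/√(Sxx·Syy) = 112.8/√(14521.646667) = 112.8/120.505795 = 0.936055

0.936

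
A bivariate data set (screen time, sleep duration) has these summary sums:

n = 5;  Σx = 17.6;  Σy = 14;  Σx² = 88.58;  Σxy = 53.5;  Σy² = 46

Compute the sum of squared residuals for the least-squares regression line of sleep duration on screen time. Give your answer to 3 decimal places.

6.131

Sxx = Σx² − (Σx)²/n = 88.58 − 61.952 = 26.628
Sxy = Σxy − (Σx)(Σy)/n = 53.5 − 49.28 = 4.22
Syy = Σy² − (Σy)²/n = 46 − 39.2 = 6.8
b = Sxy/Sxx = 4.22/26.628 = 0.158480
SSE = Syy − b·Sxy = 6.8 − 0.158480·4.22 = 6.131215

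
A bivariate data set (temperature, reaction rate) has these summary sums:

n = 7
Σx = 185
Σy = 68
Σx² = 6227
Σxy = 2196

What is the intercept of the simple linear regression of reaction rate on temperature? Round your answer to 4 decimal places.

Sxx = Σx² − (Σx)²/n = 6227 − 4889.285714 = 1337.714286
Sxy = Σxy − (Σx)(Σy)/n = 2196 − 1797.142857 = 398.857143
b = Sxy/Sxx = 398.857143/1337.714286 = 0.298163
a = ȳ − b·x̄ = 9.714286 − 0.298163·26.428571 = 1.834259

1.8343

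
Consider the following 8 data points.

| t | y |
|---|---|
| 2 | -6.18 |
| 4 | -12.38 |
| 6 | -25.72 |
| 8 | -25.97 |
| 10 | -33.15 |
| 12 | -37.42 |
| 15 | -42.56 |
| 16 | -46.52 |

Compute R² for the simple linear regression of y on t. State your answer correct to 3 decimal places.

n = 8, Σx = 73, Σy = -229.9, Σxy = -2587.22, Σx² = 845, Σy² = 8002.059
Sxx = Σx² − (Σx)²/n = 845 − 666.125 = 178.875
Sxy = Σxy − (Σx)(Σy)/n = -2587.22 − (-2097.8375) = -489.3825
Syy = Σy² − (Σy)²/n = 8002.059 − 6606.75125 = 1395.30775
R² = Sxy²/(Sxx·Syy) = (-489.3825)²/(178.875·1395.30775) = 0.959571

0.960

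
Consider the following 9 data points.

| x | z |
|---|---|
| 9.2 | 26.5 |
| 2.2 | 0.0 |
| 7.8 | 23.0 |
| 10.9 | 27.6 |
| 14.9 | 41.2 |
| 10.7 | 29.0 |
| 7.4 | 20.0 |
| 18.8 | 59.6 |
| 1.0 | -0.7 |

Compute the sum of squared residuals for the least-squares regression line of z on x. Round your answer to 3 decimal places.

n = 9, Σx = 82.9, Σy = 226.2, Σxy = 2916, Σx² = 1014.83, Σy² = 8484.1
Sxx = Σx² − (Σx)²/n = 1014.83 − 763.601111 = 251.228889
Sxy = Σxy − (Σx)(Σy)/n = 2916 − 2083.553333 = 832.446667
Syy = Σy² − (Σy)²/n = 8484.1 − 5685.16 = 2798.94
b = Sxy/Sxx = 832.446667/251.228889 = 3.313499
SSE = Syy − b·Sxy = 2798.94 − 3.313499·832.446667 = 40.628820

40.629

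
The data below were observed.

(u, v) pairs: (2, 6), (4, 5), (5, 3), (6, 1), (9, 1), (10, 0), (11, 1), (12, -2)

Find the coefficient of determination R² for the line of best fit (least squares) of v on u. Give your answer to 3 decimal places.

0.846

n = 8, Σx = 59, Σy = 15, Σxy = 49, Σx² = 527, Σy² = 77
Sxx = Σx² − (Σx)²/n = 527 − 435.125 = 91.875
Sxy = Σxy − (Σx)(Σy)/n = 49 − 110.625 = -61.625
Syy = Σy² − (Σy)²/n = 77 − 28.125 = 48.875
R² = Sxy²/(Sxx·Syy) = (-61.625)²/(91.875·48.875) = 0.845726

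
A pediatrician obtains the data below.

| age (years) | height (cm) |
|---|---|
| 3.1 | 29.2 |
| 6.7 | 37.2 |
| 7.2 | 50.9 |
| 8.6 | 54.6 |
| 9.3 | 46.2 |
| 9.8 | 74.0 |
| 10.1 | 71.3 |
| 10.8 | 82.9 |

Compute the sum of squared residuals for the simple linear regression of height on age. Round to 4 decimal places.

n = 8, Σx = 65.6, Σy = 446.3, Σxy = 3946.11, Σx² = 581.48, Σy² = 27374.99
Sxx = Σx² − (Σx)²/n = 581.48 − 537.92 = 43.56
Sxy = Σxy − (Σx)(Σy)/n = 3946.11 − 3659.66 = 286.45
Syy = Σy² − (Σy)²/n = 27374.99 − 24897.96125 = 2477.02875
b = Sxy/Sxx = 286.45/43.56 = 6.575987
SSE = Syy − b·Sxy = 2477.02875 − 6.575987·286.45 = 593.337233

593.3372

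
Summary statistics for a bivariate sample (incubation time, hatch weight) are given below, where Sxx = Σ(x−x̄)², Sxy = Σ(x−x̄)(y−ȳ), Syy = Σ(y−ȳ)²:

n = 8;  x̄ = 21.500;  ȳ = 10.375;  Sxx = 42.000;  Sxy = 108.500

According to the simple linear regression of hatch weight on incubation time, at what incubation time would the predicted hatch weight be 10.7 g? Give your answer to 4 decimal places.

21.6258

b = Sxy/Sxx = 108.5/42 = 2.583333
a = ȳ − b·x̄ = 10.375 − 2.583333·21.5 = -45.166667
Set a + b·x = 10.7: x = (10.7 − (-45.166667)) / 2.583333 = 21.625806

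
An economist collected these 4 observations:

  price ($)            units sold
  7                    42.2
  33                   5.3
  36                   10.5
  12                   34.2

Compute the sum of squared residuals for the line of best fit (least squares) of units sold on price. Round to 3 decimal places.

40.809

n = 4, Σx = 88, Σy = 92.2, Σxy = 1258.7, Σx² = 2578, Σy² = 3088.82
Sxx = Σx² − (Σx)²/n = 2578 − 1936 = 642
Sxy = Σxy − (Σx)(Σy)/n = 1258.7 − 2028.4 = -769.7
Syy = Σy² − (Σy)²/n = 3088.82 − 2125.21 = 963.61
b = Sxy/Sxx = -769.7/642 = -1.198910
SSE = Syy − b·Sxy = 963.61 − (-1.198910)·(-769.7) = 40.809237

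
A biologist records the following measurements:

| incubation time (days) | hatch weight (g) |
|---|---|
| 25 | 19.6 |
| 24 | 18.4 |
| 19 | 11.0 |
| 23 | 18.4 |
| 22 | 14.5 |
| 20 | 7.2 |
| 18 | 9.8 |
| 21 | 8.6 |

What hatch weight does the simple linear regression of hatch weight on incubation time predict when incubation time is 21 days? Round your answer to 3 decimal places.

n = 8, Σx = 172, Σy = 107.5, Σxy = 2383.8, Σx² = 3740
Sxx = Σx² − (Σx)²/n = 3740 − 3698 = 42
Sxy = Σxy − (Σx)(Σy)/n = 2383.8 − 2311.25 = 72.55
b = Sxy/Sxx = 72.55/42 = 1.727381
a = ȳ − b·x̄ = 13.4375 − 1.727381·21.5 = -23.701190
ŷ(21) = a + b·21 = -23.701190 + 1.727381·21 = 12.573810

12.574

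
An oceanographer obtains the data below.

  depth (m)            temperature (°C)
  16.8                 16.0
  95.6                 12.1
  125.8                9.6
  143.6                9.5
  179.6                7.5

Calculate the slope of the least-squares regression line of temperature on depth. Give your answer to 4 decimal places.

n = 5, Σx = 561.4, Σy = 54.7, Σxy = 5344.44, Σx² = 78124.36
Sxx = Σx² − (Σx)²/n = 78124.36 − 63033.992 = 15090.368
Sxy = Σxy − (Σx)(Σy)/n = 5344.44 − 6141.716 = -797.276
b = Sxy/Sxx = -797.276/15090.368 = -0.052833

-0.0528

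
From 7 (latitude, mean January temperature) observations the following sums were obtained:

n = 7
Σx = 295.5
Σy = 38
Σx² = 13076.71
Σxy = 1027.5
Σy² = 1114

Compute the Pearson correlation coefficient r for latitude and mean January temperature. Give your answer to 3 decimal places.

-0.780

Sxx = Σx² − (Σx)²/n = 13076.71 − 12474.321429 = 602.388571
Sxy = Σxy − (Σx)(Σy)/n = 1027.5 − 1604.142857 = -576.642857
Syy = Σy² − (Σy)²/n = 1114 − 206.285714 = 907.714286
r = Sxy/√(Sxx·Syy) = -576.642857/√(546796.711837) = -576.642857/739.457039 = -0.779819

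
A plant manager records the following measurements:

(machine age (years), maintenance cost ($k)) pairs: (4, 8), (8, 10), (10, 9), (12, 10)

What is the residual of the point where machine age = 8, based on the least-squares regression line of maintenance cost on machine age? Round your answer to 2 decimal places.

n = 4, Σx = 34, Σy = 37, Σxy = 322, Σx² = 324
Sxx = Σx² − (Σx)²/n = 324 − 289 = 35
Sxy = Σxy − (Σx)(Σy)/n = 322 − 314.5 = 7.5
b = Sxy/Sxx = 7.5/35 = 0.214286
a = ȳ − b·x̄ = 9.25 − 0.214286·8.5 = 7.428571
ŷ(8) = 7.428571 + 0.214286·8 = 9.142857
residual = y − ŷ = 10 − 9.142857 = 0.857143

0.86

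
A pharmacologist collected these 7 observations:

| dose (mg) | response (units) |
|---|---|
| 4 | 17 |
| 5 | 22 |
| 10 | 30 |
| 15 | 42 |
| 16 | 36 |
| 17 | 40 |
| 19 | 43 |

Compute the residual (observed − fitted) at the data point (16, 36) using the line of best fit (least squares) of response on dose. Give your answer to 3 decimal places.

n = 7, Σx = 86, Σy = 230, Σxy = 3181, Σx² = 1272
Sxx = Σx² − (Σx)²/n = 1272 − 1056.571429 = 215.428571
Sxy = Σxy − (Σx)(Σy)/n = 3181 − 2825.714286 = 355.285714
b = Sxy/Sxx = 355.285714/215.428571 = 1.649204
a = ȳ − b·x̄ = 32.857143 − 1.649204·12.285714 = 12.595491
ŷ(16) = 12.595491 + 1.649204·16 = 38.982759
residual = y − ŷ = 36 − 38.982759 = -2.982759

-2.983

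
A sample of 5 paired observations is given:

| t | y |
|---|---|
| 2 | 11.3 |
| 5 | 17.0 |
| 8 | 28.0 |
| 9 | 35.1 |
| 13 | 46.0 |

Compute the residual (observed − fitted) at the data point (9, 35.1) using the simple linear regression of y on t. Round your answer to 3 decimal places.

n = 5, Σx = 37, Σy = 137.4, Σxy = 1245.5, Σx² = 343
Sxx = Σx² − (Σx)²/n = 343 − 273.8 = 69.2
Sxy = Σxy − (Σx)(Σy)/n = 1245.5 − 1016.76 = 228.74
b = Sxy/Sxx = 228.74/69.2 = 3.305491
a = ȳ − b·x̄ = 27.48 − 3.305491·7.4 = 3.019364
ŷ(9) = 3.019364 + 3.305491·9 = 32.768786
residual = y − ŷ = 35.1 − 32.768786 = 2.331214

2.331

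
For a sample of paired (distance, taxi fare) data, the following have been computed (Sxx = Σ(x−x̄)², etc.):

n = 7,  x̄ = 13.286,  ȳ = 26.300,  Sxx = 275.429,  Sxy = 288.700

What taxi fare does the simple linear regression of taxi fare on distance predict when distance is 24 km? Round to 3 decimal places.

b = Sxy/Sxx = 288.7/275.429 = 1.048183
a = ȳ − b·x̄ = 26.3 − 1.048183·13.286 = 12.373840
ŷ(24) = a + b·24 = 12.373840 + 1.048183·24 = 37.530233

37.530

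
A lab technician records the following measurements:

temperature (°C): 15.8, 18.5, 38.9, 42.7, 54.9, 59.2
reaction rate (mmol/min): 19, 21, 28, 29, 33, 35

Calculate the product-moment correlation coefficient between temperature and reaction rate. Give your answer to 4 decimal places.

0.9981

n = 6, Σx = 230, Σy = 165, Σxy = 6899.9, Σx² = 10447.04, Σy² = 4741
Sxx = Σx² − (Σx)²/n = 10447.04 − 8816.666667 = 1630.373333
Sxy = Σxy − (Σx)(Σy)/n = 6899.9 − 6325 = 574.9
Syy = Σy² − (Σy)²/n = 4741 − 4537.5 = 203.5
r = Sxy/√(Sxx·Syy) = 574.9/√(331780.973333) = 574.9/576.004317 = 0.998083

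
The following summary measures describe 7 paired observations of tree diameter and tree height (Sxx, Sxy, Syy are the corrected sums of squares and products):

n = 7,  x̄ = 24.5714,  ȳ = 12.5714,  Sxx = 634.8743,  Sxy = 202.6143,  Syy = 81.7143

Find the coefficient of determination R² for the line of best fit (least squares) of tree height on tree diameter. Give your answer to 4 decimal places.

0.7913

R² = Sxy²/(Sxx·Syy) = (202.6143)²/(634.8743·81.7143) = 0.791324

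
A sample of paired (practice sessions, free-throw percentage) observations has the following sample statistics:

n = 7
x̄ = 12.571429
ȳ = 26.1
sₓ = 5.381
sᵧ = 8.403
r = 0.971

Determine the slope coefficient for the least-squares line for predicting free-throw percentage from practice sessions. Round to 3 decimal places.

b = r · sᵧ/sₓ = 0.971 · 8.403/5.381 = 1.516319

1.516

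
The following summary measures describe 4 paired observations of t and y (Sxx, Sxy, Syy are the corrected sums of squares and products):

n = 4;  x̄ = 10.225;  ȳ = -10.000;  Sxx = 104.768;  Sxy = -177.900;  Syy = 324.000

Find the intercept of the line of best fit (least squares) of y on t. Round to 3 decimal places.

7.362

b = Sxy/Sxx = -177.9/104.768 = -1.698038
a = ȳ − b·x̄ = -10 − (-1.698038)·10.225 = 7.362434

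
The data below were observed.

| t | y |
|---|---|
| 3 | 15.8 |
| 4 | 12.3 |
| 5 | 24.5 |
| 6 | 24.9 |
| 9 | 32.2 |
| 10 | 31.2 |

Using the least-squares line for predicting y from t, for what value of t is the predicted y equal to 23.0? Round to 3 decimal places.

5.982

n = 6, Σx = 37, Σy = 140.9, Σxy = 970.3, Σx² = 267
Sxx = Σx² − (Σx)²/n = 267 − 228.166667 = 38.833333
Sxy = Σxy − (Σx)(Σy)/n = 970.3 − 868.883333 = 101.416667
b = Sxy/Sxx = 101.416667/38.833333 = 2.611588
a = ȳ − b·x̄ = 23.483333 − 2.611588·6.166667 = 7.378541
Set a + b·x = 23.0: x = (23.0 − 7.378541) / 2.611588 = 5.981594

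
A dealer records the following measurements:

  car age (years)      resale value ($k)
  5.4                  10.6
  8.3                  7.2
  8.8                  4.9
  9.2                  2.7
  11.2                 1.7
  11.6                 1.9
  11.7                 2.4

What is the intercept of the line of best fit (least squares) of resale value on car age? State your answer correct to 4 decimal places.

17.5712

n = 7, Σx = 66.2, Σy = 31.4, Σxy = 254.12, Σx² = 657.02
Sxx = Σx² − (Σx)²/n = 657.02 − 626.062857 = 30.957143
Sxy = Σxy − (Σx)(Σy)/n = 254.12 − 296.954286 = -42.834286
b = Sxy/Sxx = -42.834286/30.957143 = -1.383664
a = ȳ − b·x̄ = 4.485714 − (-1.383664)·9.457143 = 17.571223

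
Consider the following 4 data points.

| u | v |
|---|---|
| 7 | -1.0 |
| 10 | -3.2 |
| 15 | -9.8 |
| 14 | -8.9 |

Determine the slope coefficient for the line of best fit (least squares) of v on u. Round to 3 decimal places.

n = 4, Σx = 46, Σy = -22.9, Σxy = -310.6, Σx² = 570
Sxx = Σx² − (Σx)²/n = 570 − 529 = 41
Sxy = Σxy − (Σx)(Σy)/n = -310.6 − (-263.35) = -47.25
b = Sxy/Sxx = -47.25/41 = -1.152439

-1.152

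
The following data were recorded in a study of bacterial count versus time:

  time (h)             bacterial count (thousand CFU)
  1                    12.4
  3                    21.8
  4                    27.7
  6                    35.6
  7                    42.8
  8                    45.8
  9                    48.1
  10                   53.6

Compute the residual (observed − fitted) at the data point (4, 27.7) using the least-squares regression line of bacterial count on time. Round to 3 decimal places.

n = 8, Σx = 48, Σy = 287.8, Σxy = 2037.1, Σx² = 356
Sxx = Σx² − (Σx)²/n = 356 − 288 = 68
Sxy = Σxy − (Σx)(Σy)/n = 2037.1 − 1726.8 = 310.3
b = Sxy/Sxx = 310.3/68 = 4.563235
a = ȳ − b·x̄ = 35.975 − 4.563235·6 = 8.595588
ŷ(4) = 8.595588 + 4.563235·4 = 26.848529
residual = y − ŷ = 27.7 − 26.848529 = 0.851471

0.851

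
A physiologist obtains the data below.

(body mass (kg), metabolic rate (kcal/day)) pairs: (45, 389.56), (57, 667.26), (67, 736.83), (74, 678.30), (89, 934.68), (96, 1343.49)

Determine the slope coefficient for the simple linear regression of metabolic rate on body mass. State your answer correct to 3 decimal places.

n = 6, Σx = 428, Σy = 4750.12, Σxy = 367287.39, Σx² = 32376
Sxx = Σx² − (Σx)²/n = 32376 − 30530.666667 = 1845.333333
Sxy = Σxy − (Σx)(Σy)/n = 367287.39 − 338841.893333 = 28445.496667
b = Sxy/Sxx = 28445.496667/1845.333333 = 15.414828

15.415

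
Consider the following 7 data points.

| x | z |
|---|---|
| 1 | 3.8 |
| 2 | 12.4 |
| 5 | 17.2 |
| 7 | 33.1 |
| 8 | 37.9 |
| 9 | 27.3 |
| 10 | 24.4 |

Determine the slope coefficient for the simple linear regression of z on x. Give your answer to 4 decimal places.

n = 7, Σx = 42, Σy = 156.1, Σxy = 1139.2, Σx² = 324
Sxx = Σx² − (Σx)²/n = 324 − 252 = 72
Sxy = Σxy − (Σx)(Σy)/n = 1139.2 − 936.6 = 202.6
b = Sxy/Sxx = 202.6/72 = 2.813889

2.8139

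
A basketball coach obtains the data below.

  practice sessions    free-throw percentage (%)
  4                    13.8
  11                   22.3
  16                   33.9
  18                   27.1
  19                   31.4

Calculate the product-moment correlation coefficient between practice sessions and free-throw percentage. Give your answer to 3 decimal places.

0.909

n = 5, Σx = 68, Σy = 128.5, Σxy = 1927.3, Σx² = 1078, Σy² = 3557.31
Sxx = Σx² − (Σx)²/n = 1078 − 924.8 = 153.2
Sxy = Σxy − (Σx)(Σy)/n = 1927.3 − 1747.6 = 179.7
Syy = Σy² − (Σy)²/n = 3557.31 − 3302.45 = 254.86
r = Sxy/√(Sxx·Syy) = 179.7/√(39044.552) = 179.7/197.596943 = 0.909427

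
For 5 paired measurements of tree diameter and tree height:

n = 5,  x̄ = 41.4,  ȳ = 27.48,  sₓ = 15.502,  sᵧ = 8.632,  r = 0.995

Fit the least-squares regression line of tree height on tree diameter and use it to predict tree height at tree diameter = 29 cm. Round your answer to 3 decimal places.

b = r · sᵧ/sₓ = 0.995 · 8.632/15.502 = 0.554047
a = ȳ − b·x̄ = 27.48 − 0.554047·41.4 = 4.542445
ŷ(29) = a + b·29 = 4.542445 + 0.554047·29 = 20.609814

20.610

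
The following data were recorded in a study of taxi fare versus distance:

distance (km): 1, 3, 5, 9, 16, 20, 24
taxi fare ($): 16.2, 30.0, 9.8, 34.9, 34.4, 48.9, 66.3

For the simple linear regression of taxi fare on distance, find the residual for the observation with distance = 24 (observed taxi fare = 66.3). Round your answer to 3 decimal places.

n = 7, Σx = 78, Σy = 240.5, Σxy = 3588.9, Σx² = 1348
Sxx = Σx² − (Σx)²/n = 1348 − 869.142857 = 478.857143
Sxy = Σxy − (Σx)(Σy)/n = 3588.9 − 2679.857143 = 909.042857
b = Sxy/Sxx = 909.042857/478.857143 = 1.898359
a = ȳ − b·x̄ = 34.357143 − 1.898359·11.142857 = 13.203998
ŷ(24) = 13.203998 + 1.898359·24 = 58.764618
residual = y − ŷ = 66.3 − 58.764618 = 7.535382

7.535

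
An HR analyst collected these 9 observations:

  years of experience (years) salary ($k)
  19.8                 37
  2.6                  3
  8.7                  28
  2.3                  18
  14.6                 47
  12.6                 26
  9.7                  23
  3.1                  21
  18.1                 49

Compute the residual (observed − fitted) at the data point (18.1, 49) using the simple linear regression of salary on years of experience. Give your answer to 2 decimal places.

6.33

n = 9, Σx = 91.5, Σy = 252, Σxy = 3214.3, Σx² = 1283.01
Sxx = Σx² − (Σx)²/n = 1283.01 − 930.25 = 352.76
Sxy = Σxy − (Σx)(Σy)/n = 3214.3 − 2562 = 652.3
b = Sxy/Sxx = 652.3/352.76 = 1.849133
a = ȳ − b·x̄ = 28 − 1.849133·10.166667 = 9.200486
ŷ(18.1) = 9.200486 + 1.849133·18.1 = 42.669785
residual = y − ŷ = 49 − 42.669785 = 6.330215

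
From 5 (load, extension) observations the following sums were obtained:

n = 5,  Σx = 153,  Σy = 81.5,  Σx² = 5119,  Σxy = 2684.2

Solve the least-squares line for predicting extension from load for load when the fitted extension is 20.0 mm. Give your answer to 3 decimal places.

39.100

Sxx = Σx² − (Σx)²/n = 5119 − 4681.8 = 437.2
Sxy = Σxy − (Σx)(Σy)/n = 2684.2 − 2493.9 = 190.3
b = Sxy/Sxx = 190.3/437.2 = 0.435270
a = ȳ − b·x̄ = 16.3 − 0.435270·30.6 = 2.980741
Set a + b·x = 20.0: x = (20.0 − 2.980741) / 0.435270 = 39.100473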